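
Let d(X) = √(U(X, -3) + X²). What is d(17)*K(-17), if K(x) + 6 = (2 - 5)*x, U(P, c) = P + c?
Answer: 45*√303 ≈ 783.31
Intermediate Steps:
K(x) = -6 - 3*x (K(x) = -6 + (2 - 5)*x = -6 - 3*x)
d(X) = √(-3 + X + X²) (d(X) = √((X - 3) + X²) = √((-3 + X) + X²) = √(-3 + X + X²))
d(17)*K(-17) = √(-3 + 17 + 17²)*(-6 - 3*(-17)) = √(-3 + 17 + 289)*(-6 + 51) = √303*45 = 45*√303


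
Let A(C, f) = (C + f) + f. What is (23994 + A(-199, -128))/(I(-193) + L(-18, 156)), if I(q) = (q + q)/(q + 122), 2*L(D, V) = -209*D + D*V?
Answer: 1671269/34253 ≈ 48.792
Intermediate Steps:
A(C, f) = C + 2*f
L(D, V) = -209*D/2 + D*V/2 (L(D, V) = (-209*D + D*V)/2 = -209*D/2 + D*V/2)
I(q) = 2*q/(122 + q) (I(q) = (2*q)/(122 + q) = 2*q/(122 + q))
(23994 + A(-199, -128))/(I(-193) + L(-18, 156)) = (23994 + (-199 + 2*(-128)))/(2*(-193)/(122 - 193) + (1/2)*(-18)*(-209 + 156)) = (23994 + (-199 - 256))/(2*(-193)/(-71) + (1/2)*(-18)*(-53)) = (23994 - 455)/(2*(-193)*(-1/71) + 477) = 23539/(386/71 + 477) = 23539/(34253/71) = 23539*(71/34253) = 1671269/34253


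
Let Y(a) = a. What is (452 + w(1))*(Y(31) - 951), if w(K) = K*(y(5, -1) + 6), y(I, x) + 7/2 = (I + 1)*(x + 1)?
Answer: -418140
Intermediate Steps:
y(I, x) = -7/2 + (1 + I)*(1 + x) (y(I, x) = -7/2 + (I + 1)*(x + 1) = -7/2 + (1 + I)*(1 + x))
w(K) = 5*K/2 (w(K) = K*((-5/2 + 5 - 1 + 5*(-1)) + 6) = K*((-5/2 + 5 - 1 - 5) + 6) = K*(-7/2 + 6) = K*(5/2) = 5*K/2)
(452 + w(1))*(Y(31) - 951) = (452 + (5/2)*1)*(31 - 951) = (452 + 5/2)*(-920) = (909/2)*(-920) = -418140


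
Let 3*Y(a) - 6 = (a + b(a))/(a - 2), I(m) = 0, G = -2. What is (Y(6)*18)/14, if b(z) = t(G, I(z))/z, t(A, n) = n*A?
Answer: 45/14 ≈ 3.2143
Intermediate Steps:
t(A, n) = A*n
b(z) = 0 (b(z) = (-2*0)/z = 0/z = 0)
Y(a) = 2 + a/(3*(-2 + a)) (Y(a) = 2 + ((a + 0)/(a - 2))/3 = 2 + (a/(-2 + a))/3 = 2 + a/(3*(-2 + a)))
(Y(6)*18)/14 = (((-12 + 7*6)/(3*(-2 + 6)))*18)/14 = (((1/3)*(-12 + 42)/4)*18)*(1/14) = (((1/3)*(1/4)*30)*18)*(1/14) = ((5/2)*18)*(1/14) = 45*(1/14) = 45/14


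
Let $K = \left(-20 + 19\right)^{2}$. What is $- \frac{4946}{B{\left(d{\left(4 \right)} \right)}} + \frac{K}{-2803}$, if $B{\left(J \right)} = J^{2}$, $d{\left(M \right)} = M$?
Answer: $- \frac{6931827}{22424} \approx -309.13$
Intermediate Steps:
$K = 1$ ($K = \left(-1\right)^{2} = 1$)
$- \frac{4946}{B{\left(d{\left(4 \right)} \right)}} + \frac{K}{-2803} = - \frac{4946}{4^{2}} + 1 \frac{1}{-2803} = - \frac{4946}{16} + 1 \left(- \frac{1}{2803}\right) = \left(-4946\right) \frac{1}{16} - \frac{1}{2803} = - \frac{2473}{8} - \frac{1}{2803} = - \frac{6931827}{22424}$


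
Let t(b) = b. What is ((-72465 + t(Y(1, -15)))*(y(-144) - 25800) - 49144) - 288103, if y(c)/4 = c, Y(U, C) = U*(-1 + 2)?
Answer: 1910973217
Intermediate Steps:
Y(U, C) = U (Y(U, C) = U*1 = U)
y(c) = 4*c
((-72465 + t(Y(1, -15)))*(y(-144) - 25800) - 49144) - 288103 = ((-72465 + 1)*(4*(-144) - 25800) - 49144) - 288103 = (-72464*(-576 - 25800) - 49144) - 288103 = (-72464*(-26376) - 49144) - 288103 = (1911310464 - 49144) - 288103 = 1911261320 - 288103 = 1910973217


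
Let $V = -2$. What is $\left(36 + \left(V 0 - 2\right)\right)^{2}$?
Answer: $1156$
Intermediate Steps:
$\left(36 + \left(V 0 - 2\right)\right)^{2} = \left(36 - 2\right)^{2} = 34^{2} = 1156$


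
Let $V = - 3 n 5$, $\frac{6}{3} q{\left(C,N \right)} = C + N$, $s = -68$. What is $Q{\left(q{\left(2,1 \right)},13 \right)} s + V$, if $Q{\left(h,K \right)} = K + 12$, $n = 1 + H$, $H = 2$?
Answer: $-1745$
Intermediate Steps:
$n = 3$ ($n = 1 + 2 = 3$)
$q{\left(C,N \right)} = \frac{C}{2} + \frac{N}{2}$ ($q{\left(C,N \right)} = \frac{C + N}{2} = \frac{C}{2} + \frac{N}{2}$)
$Q{\left(h,K \right)} = 12 + K$
$V = -45$ ($V = \left(-3\right) 3 \cdot 5 = \left(-9\right) 5 = -45$)
$Q{\left(q{\left(2,1 \right)},13 \right)} s + V = \left(12 + 13\right) \left(-68\right) - 45 = 25 \left(-68\right) - 45 = -1700 - 45 = -1745$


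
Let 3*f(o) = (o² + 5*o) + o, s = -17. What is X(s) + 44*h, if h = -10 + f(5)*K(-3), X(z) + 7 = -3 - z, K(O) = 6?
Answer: 4407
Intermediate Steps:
f(o) = 2*o + o²/3 (f(o) = ((o² + 5*o) + o)/3 = (o² + 6*o)/3 = 2*o + o²/3)
X(z) = -10 - z (X(z) = -7 + (-3 - z) = -10 - z)
h = 100 (h = -10 + ((⅓)*5*(6 + 5))*6 = -10 + ((⅓)*5*11)*6 = -10 + (55/3)*6 = -10 + 110 = 100)
X(s) + 44*h = (-10 - 1*(-17)) + 44*100 = (-10 + 17) + 4400 = 7 + 4400 = 4407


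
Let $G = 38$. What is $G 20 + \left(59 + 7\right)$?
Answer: $826$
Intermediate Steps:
$G 20 + \left(59 + 7\right) = 38 \cdot 20 + \left(59 + 7\right) = 760 + 66 = 826$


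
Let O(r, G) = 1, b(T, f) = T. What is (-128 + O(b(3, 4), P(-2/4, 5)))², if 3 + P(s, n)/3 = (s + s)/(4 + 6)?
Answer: 16129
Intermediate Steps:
P(s, n) = -9 + 3*s/5 (P(s, n) = -9 + 3*((s + s)/(4 + 6)) = -9 + 3*((2*s)/10) = -9 + 3*((2*s)*(⅒)) = -9 + 3*(s/5) = -9 + 3*s/5)
(-128 + O(b(3, 4), P(-2/4, 5)))² = (-128 + 1)² = (-127)² = 16129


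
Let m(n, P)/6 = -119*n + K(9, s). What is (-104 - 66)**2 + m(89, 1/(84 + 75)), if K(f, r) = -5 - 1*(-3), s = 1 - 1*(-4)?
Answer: -34658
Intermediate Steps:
s = 5 (s = 1 + 4 = 5)
K(f, r) = -2 (K(f, r) = -5 + 3 = -2)
m(n, P) = -12 - 714*n (m(n, P) = 6*(-119*n - 2) = 6*(-2 - 119*n) = -12 - 714*n)
(-104 - 66)**2 + m(89, 1/(84 + 75)) = (-104 - 66)**2 + (-12 - 714*89) = (-170)**2 + (-12 - 63546) = 28900 - 63558 = -34658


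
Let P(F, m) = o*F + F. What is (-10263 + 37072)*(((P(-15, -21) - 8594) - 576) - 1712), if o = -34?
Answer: -278465083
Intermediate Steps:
P(F, m) = -33*F (P(F, m) = -34*F + F = -33*F)
(-10263 + 37072)*(((P(-15, -21) - 8594) - 576) - 1712) = (-10263 + 37072)*(((-33*(-15) - 8594) - 576) - 1712) = 26809*(((495 - 8594) - 576) - 1712) = 26809*((-8099 - 576) - 1712) = 26809*(-8675 - 1712) = 26809*(-10387) = -278465083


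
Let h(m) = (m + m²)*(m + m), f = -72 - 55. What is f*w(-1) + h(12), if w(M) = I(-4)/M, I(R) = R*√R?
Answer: 3744 - 1016*I ≈ 3744.0 - 1016.0*I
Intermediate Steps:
I(R) = R^(3/2)
f = -127
w(M) = -8*I/M (w(M) = (-4)^(3/2)/M = (-8*I)/M = -8*I/M)
h(m) = 2*m*(m + m²) (h(m) = (m + m²)*(2*m) = 2*m*(m + m²))
f*w(-1) + h(12) = -(-1016)*I/(-1) + 2*12²*(1 + 12) = -(-1016)*I*(-1) + 2*144*13 = -1016*I + 3744 = 3744 - 1016*I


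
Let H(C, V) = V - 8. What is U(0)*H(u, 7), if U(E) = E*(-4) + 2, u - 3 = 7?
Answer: -2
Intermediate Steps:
u = 10 (u = 3 + 7 = 10)
U(E) = 2 - 4*E (U(E) = -4*E + 2 = 2 - 4*E)
H(C, V) = -8 + V
U(0)*H(u, 7) = (2 - 4*0)*(-8 + 7) = (2 + 0)*(-1) = 2*(-1) = -2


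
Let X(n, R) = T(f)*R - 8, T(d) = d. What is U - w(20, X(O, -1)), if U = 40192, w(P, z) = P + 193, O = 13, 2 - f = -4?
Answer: 39979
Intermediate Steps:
f = 6 (f = 2 - 1*(-4) = 2 + 4 = 6)
X(n, R) = -8 + 6*R (X(n, R) = 6*R - 8 = -8 + 6*R)
w(P, z) = 193 + P
U - w(20, X(O, -1)) = 40192 - (193 + 20) = 40192 - 1*213 = 40192 - 213 = 39979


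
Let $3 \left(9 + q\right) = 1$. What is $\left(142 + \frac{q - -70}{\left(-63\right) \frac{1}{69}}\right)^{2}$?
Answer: $\frac{22221796}{3969} \approx 5598.8$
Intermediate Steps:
$q = - \frac{26}{3}$ ($q = -9 + \frac{1}{3} \cdot 1 = -9 + \frac{1}{3} = - \frac{26}{3} \approx -8.6667$)
$\left(142 + \frac{q - -70}{\left(-63\right) \frac{1}{69}}\right)^{2} = \left(142 + \frac{- \frac{26}{3} - -70}{\left(-63\right) \frac{1}{69}}\right)^{2} = \left(142 + \frac{- \frac{26}{3} + 70}{\left(-63\right) \frac{1}{69}}\right)^{2} = \left(142 + \frac{184}{3 \left(- \frac{21}{23}\right)}\right)^{2} = \left(142 + \frac{184}{3} \left(- \frac{23}{21}\right)\right)^{2} = \left(142 - \frac{4232}{63}\right)^{2} = \left(\frac{4714}{63}\right)^{2} = \frac{22221796}{3969}$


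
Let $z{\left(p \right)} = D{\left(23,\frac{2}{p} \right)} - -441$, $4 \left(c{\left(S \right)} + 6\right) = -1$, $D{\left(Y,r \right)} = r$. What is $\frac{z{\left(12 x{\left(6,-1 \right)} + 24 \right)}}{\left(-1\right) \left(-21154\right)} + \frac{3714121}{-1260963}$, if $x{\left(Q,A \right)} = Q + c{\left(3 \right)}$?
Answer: $- \frac{546086176015}{186720879114} \approx -2.9246$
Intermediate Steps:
$c{\left(S \right)} = - \frac{25}{4}$ ($c{\left(S \right)} = -6 + \frac{1}{4} \left(-1\right) = -6 - \frac{1}{4} = - \frac{25}{4}$)
$x{\left(Q,A \right)} = - \frac{25}{4} + Q$ ($x{\left(Q,A \right)} = Q - \frac{25}{4} = - \frac{25}{4} + Q$)
$z{\left(p \right)} = 441 + \frac{2}{p}$ ($z{\left(p \right)} = \frac{2}{p} - -441 = \frac{2}{p} + 441 = 441 + \frac{2}{p}$)
$\frac{z{\left(12 x{\left(6,-1 \right)} + 24 \right)}}{\left(-1\right) \left(-21154\right)} + \frac{3714121}{-1260963} = \frac{441 + \frac{2}{12 \left(- \frac{25}{4} + 6\right) + 24}}{\left(-1\right) \left(-21154\right)} + \frac{3714121}{-1260963} = \frac{441 + \frac{2}{12 \left(- \frac{1}{4}\right) + 24}}{21154} + 3714121 \left(- \frac{1}{1260963}\right) = \left(441 + \frac{2}{-3 + 24}\right) \frac{1}{21154} - \frac{3714121}{1260963} = \left(441 + \frac{2}{21}\right) \frac{1}{21154} - \frac{3714121}{1260963} = \frac{9263}{21} \cdot \frac{1}{21154} - \frac{3714121}{1260963} = \frac{9263}{444234} - \frac{3714121}{1260963} = - \frac{546086176015}{186720879114}$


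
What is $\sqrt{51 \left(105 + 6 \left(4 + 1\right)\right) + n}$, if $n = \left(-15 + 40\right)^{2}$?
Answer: $\sqrt{7510} \approx 86.66$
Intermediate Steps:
$n = 625$ ($n = 25^{2} = 625$)
$\sqrt{51 \left(105 + 6 \left(4 + 1\right)\right) + n} = \sqrt{51 \left(105 + 6 \left(4 + 1\right)\right) + 625} = \sqrt{51 \left(105 + 6 \cdot 5\right) + 625} = \sqrt{51 \left(105 + 30\right) + 625} = \sqrt{51 \cdot 135 + 625} = \sqrt{6885 + 625} = \sqrt{7510}$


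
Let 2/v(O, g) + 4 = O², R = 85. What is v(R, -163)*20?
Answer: 40/7221 ≈ 0.0055394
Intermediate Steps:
v(O, g) = 2/(-4 + O²)
v(R, -163)*20 = (2/(-4 + 85²))*20 = (2/(-4 + 7225))*20 = (2/7221)*20 = 40/7221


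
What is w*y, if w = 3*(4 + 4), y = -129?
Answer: -3096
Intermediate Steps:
w = 24 (w = 3*8 = 24)
w*y = 24*(-129) = -3096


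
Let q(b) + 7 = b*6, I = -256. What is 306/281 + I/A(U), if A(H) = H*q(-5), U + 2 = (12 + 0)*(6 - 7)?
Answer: 43286/72779 ≈ 0.59476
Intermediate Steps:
q(b) = -7 + 6*b (q(b) = -7 + b*6 = -7 + 6*b)
U = -14 (U = -2 + (12 + 0)*(6 - 7) = -2 + 12*(-1) = -2 - 12 = -14)
A(H) = -37*H (A(H) = H*(-7 + 6*(-5)) = H*(-7 - 30) = H*(-37) = -37*H)
306/281 + I/A(U) = 306/281 - 256/((-37*(-14))) = 306*(1/281) - 256/518 = 306/281 - 256*1/518 = 306/281 - 128/259 = 43286/72779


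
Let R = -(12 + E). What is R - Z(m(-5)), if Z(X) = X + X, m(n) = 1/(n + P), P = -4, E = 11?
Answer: -205/9 ≈ -22.778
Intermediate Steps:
m(n) = 1/(-4 + n) (m(n) = 1/(n - 4) = 1/(-4 + n))
R = -23 (R = -(12 + 11) = -1*23 = -23)
Z(X) = 2*X
R - Z(m(-5)) = -23 - 2/(-4 - 5) = -23 - 2/(-9) = -23 - 2*(-1)/9 = -23 - 1*(-2/9) = -23 + 2/9 = -205/9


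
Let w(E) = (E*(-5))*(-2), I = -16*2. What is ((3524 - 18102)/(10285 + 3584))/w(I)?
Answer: 7289/2219040 ≈ 0.0032848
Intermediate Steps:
I = -32
w(E) = 10*E (w(E) = -5*E*(-2) = 10*E)
((3524 - 18102)/(10285 + 3584))/w(I) = ((3524 - 18102)/(10285 + 3584))/((10*(-32))) = -14578/13869/(-320) = -14578*1/13869*(-1/320) = -14578/13869*(-1/320) = 7289/2219040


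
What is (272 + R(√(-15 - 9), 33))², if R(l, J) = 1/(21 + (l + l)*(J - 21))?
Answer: (149177856*√6 + 990116447*I)/(9*(224*√6 + 1487*I)) ≈ 73985.0 - 4.4838*I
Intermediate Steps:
R(l, J) = 1/(21 + 2*l*(-21 + J)) (R(l, J) = 1/(21 + (2*l)*(-21 + J)) = 1/(21 + 2*l*(-21 + J)))
(272 + R(√(-15 - 9), 33))² = (272 + 1/(21 - 42*√(-15 - 9) + 2*33*√(-15 - 9)))² = (272 + 1/(21 - 84*I*√6 + 2*33*√(-24)))² = (272 + 1/(21 - 84*I*√6 + 2*33*(2*I*√6)))² = (272 + 1/(21 - 84*I*√6 + 132*I*√6))² = (272 + 1/(21 + 48*I*√6))²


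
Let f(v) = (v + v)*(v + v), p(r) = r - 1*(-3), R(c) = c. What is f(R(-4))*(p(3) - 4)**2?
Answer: 256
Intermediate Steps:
p(r) = 3 + r (p(r) = r + 3 = 3 + r)
f(v) = 4*v**2 (f(v) = (2*v)*(2*v) = 4*v**2)
f(R(-4))*(p(3) - 4)**2 = (4*(-4)**2)*((3 + 3) - 4)**2 = (4*16)*(6 - 4)**2 = 64*2**2 = 64*4 = 256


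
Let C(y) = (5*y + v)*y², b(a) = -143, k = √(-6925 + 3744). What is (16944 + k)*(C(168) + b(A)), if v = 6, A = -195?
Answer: 404578004784 + 23877361*I*√3181 ≈ 4.0458e+11 + 1.3467e+9*I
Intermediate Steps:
k = I*√3181 (k = √(-3181) = I*√3181 ≈ 56.4*I)
C(y) = y²*(6 + 5*y) (C(y) = (5*y + 6)*y² = (6 + 5*y)*y² = y²*(6 + 5*y))
(16944 + k)*(C(168) + b(A)) = (16944 + I*√3181)*(168²*(6 + 5*168) - 143) = (16944 + I*√3181)*(28224*(6 + 840) - 143) = (16944 + I*√3181)*(28224*846 - 143) = (16944 + I*√3181)*(23877504 - 143) = (16944 + I*√3181)*23877361 = 404578004784 + 23877361*I*√3181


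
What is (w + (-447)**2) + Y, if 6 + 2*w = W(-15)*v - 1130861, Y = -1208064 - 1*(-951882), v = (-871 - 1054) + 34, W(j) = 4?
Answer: -1251177/2 ≈ -6.2559e+5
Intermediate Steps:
v = -1891 (v = -1925 + 34 = -1891)
Y = -256182 (Y = -1208064 + 951882 = -256182)
w = -1138431/2 (w = -3 + (4*(-1891) - 1130861)/2 = -3 + (-7564 - 1130861)/2 = -3 + (1/2)*(-1138425) = -3 - 1138425/2 = -1138431/2 ≈ -5.6922e+5)
(w + (-447)**2) + Y = (-1138431/2 + (-447)**2) - 256182 = (-1138431/2 + 199809) - 256182 = -738813/2 - 256182 = -1251177/2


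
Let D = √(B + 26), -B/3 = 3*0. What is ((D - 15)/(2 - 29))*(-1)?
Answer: -5/9 + √26/27 ≈ -0.36670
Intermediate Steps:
B = 0 (B = -9*0 = -3*0 = 0)
D = √26 (D = √(0 + 26) = √26 ≈ 5.0990)
((D - 15)/(2 - 29))*(-1) = ((√26 - 15)/(2 - 29))*(-1) = ((-15 + √26)/(-27))*(-1) = ((-15 + √26)*(-1/27))*(-1) = (5/9 - √26/27)*(-1) = -5/9 + √26/27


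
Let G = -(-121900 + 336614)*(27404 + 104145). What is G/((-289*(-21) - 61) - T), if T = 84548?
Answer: 1283882363/3570 ≈ 3.5963e+5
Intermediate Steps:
G = -28245411986 (G = -214714*131549 = -1*28245411986 = -28245411986)
G/((-289*(-21) - 61) - T) = -28245411986/((-289*(-21) - 61) - 1*84548) = -28245411986/((6069 - 61) - 84548) = -28245411986/(6008 - 84548) = -28245411986/(-78540) = -28245411986*(-1/78540) = 1283882363/3570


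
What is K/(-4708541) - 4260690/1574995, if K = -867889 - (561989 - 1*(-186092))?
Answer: -3503297776628/1483185706459 ≈ -2.3620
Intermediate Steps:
K = -1615970 (K = -867889 - (561989 + 186092) = -867889 - 1*748081 = -867889 - 748081 = -1615970)
K/(-4708541) - 4260690/1574995 = -1615970/(-4708541) - 4260690/1574995 = -1615970*(-1/4708541) - 4260690*1/1574995 = 1615970/4708541 - 852138/314999 = -3503297776628/1483185706459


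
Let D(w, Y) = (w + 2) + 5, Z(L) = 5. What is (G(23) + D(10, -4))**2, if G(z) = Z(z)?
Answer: 484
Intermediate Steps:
G(z) = 5
D(w, Y) = 7 + w (D(w, Y) = (2 + w) + 5 = 7 + w)
(G(23) + D(10, -4))**2 = (5 + (7 + 10))**2 = (5 + 17)**2 = 22**2 = 484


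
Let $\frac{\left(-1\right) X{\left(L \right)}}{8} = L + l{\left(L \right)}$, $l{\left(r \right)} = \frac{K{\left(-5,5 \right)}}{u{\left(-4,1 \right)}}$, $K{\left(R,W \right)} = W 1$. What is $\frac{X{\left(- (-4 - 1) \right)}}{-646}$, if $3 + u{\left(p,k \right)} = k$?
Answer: $\frac{10}{323} \approx 0.03096$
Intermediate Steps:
$K{\left(R,W \right)} = W$
$u{\left(p,k \right)} = -3 + k$
$l{\left(r \right)} = - \frac{5}{2}$ ($l{\left(r \right)} = \frac{5}{-3 + 1} = \frac{5}{-2} = 5 \left(- \frac{1}{2}\right) = - \frac{5}{2}$)
$X{\left(L \right)} = 20 - 8 L$ ($X{\left(L \right)} = - 8 \left(L - \frac{5}{2}\right) = - 8 \left(- \frac{5}{2} + L\right) = 20 - 8 L$)
$\frac{X{\left(- (-4 - 1) \right)}}{-646} = \frac{20 - 8 \left(- (-4 - 1)\right)}{-646} = \left(20 - 8 \left(\left(-1\right) \left(-5\right)\right)\right) \left(- \frac{1}{646}\right) = \left(20 - 40\right) \left(- \frac{1}{646}\right) = \left(-20\right) \left(- \frac{1}{646}\right) = \frac{10}{323}$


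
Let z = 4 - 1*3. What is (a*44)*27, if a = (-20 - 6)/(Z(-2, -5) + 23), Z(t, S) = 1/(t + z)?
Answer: -1404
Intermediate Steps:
z = 1 (z = 4 - 3 = 1)
Z(t, S) = 1/(1 + t) (Z(t, S) = 1/(t + 1) = 1/(1 + t))
a = -13/11 (a = (-20 - 6)/(1/(1 - 2) + 23) = -26/(1/(-1) + 23) = -26/(-1 + 23) = -26/22 = -26*1/22 = -13/11 ≈ -1.1818)
(a*44)*27 = -13/11*44*27 = -52*27 = -1404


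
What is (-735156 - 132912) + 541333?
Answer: -326735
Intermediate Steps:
(-735156 - 132912) + 541333 = -868068 + 541333 = -326735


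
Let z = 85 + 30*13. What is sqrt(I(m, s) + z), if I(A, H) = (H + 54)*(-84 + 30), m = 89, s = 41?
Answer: 7*I*sqrt(95) ≈ 68.228*I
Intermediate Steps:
I(A, H) = -2916 - 54*H (I(A, H) = (54 + H)*(-54) = -2916 - 54*H)
z = 475 (z = 85 + 390 = 475)
sqrt(I(m, s) + z) = sqrt((-2916 - 54*41) + 475) = sqrt((-2916 - 2214) + 475) = sqrt(-5130 + 475) = sqrt(-4655) = 7*I*sqrt(95)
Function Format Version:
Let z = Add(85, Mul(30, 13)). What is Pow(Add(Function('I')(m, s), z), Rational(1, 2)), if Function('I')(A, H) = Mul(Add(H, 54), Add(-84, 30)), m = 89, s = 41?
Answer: Mul(7, I, Pow(95, Rational(1, 2))) ≈ Mul(68.228, I)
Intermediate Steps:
Function('I')(A, H) = Add(-2916, Mul(-54, H)) (Function('I')(A, H) = Mul(Add(54, H), -54) = Add(-2916, Mul(-54, H)))
z = 475 (z = Add(85, 390) = 475)
Pow(Add(Function('I')(m, s), z), Rational(1, 2)) = Pow(Add(Add(-2916, Mul(-54, 41)), 475), Rational(1, 2)) = Pow(Add(Add(-2916, -2214), 475), Rational(1, 2)) = Pow(Add(-5130, 475), Rational(1, 2)) = Pow(-4655, Rational(1, 2)) = Mul(7, I, Pow(95, Rational(1, 2)))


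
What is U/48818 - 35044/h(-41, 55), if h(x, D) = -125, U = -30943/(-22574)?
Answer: 3510827841753/12522926500 ≈ 280.35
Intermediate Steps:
U = 30943/22574 (U = -30943*(-1/22574) = 30943/22574 ≈ 1.3707)
U/48818 - 35044/h(-41, 55) = (30943/22574)/48818 - 35044/(-125) = (30943/22574)*(1/48818) - 35044*(-1/125) = 2813/100183412 + 35044/125 = 3510827841753/12522926500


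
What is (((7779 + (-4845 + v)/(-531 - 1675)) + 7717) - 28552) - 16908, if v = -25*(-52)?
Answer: -66097039/2206 ≈ -29962.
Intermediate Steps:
v = 1300
(((7779 + (-4845 + v)/(-531 - 1675)) + 7717) - 28552) - 16908 = (((7779 + (-4845 + 1300)/(-531 - 1675)) + 7717) - 28552) - 16908 = (((7779 - 3545/(-2206)) + 7717) - 28552) - 16908 = (((7779 - 3545*(-1/2206)) + 7717) - 28552) - 16908 = (((7779 + 3545/2206) + 7717) - 28552) - 16908 = ((17164019/2206 + 7717) - 28552) - 16908 = (34187721/2206 - 28552) - 16908 = -28797991/2206 - 16908 = -66097039/2206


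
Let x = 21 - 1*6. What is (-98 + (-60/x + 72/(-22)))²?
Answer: 1340964/121 ≈ 11082.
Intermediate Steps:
x = 15 (x = 21 - 6 = 15)
(-98 + (-60/x + 72/(-22)))² = (-98 + (-60/15 + 72/(-22)))² = (-98 + (-60*1/15 + 72*(-1/22)))² = (-98 + (-4 - 36/11))² = (-98 - 80/11)² = (-1158/11)² = 1340964/121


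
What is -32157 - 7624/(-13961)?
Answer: -448936253/13961 ≈ -32156.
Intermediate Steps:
-32157 - 7624/(-13961) = -32157 - 7624*(-1)/13961 = -32157 - 1*(-7624/13961) = -32157 + 7624/13961 = -448936253/13961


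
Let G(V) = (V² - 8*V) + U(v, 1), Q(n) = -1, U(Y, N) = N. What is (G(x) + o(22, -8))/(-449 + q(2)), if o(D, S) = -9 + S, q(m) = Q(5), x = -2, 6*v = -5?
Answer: -2/225 ≈ -0.0088889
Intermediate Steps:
v = -⅚ (v = (⅙)*(-5) = -⅚ ≈ -0.83333)
q(m) = -1
G(V) = 1 + V² - 8*V (G(V) = (V² - 8*V) + 1 = 1 + V² - 8*V)
(G(x) + o(22, -8))/(-449 + q(2)) = ((1 + (-2)² - 8*(-2)) + (-9 - 8))/(-449 - 1) = ((1 + 4 + 16) - 17)/(-450) = (21 - 17)*(-1/450) = 4*(-1/450) = -2/225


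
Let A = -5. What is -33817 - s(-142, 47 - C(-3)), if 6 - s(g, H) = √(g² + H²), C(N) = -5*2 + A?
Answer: -33823 + 2*√6002 ≈ -33668.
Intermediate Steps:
C(N) = -15 (C(N) = -5*2 - 5 = -10 - 5 = -15)
s(g, H) = 6 - √(H² + g²) (s(g, H) = 6 - √(g² + H²) = 6 - √(H² + g²))
-33817 - s(-142, 47 - C(-3)) = -33817 - (6 - √((47 - 1*(-15))² + (-142)²)) = -33817 - (6 - √((47 + 15)² + 20164)) = -33817 - (6 - √(62² + 20164)) = -33817 - (6 - √(3844 + 20164)) = -33817 - (6 - √24008) = -33817 - (6 - 2*√6002) = -33817 + (-6 + 2*√6002) = -33823 + 2*√6002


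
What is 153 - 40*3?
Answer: 33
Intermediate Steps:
153 - 40*3 = 153 - 120 = 33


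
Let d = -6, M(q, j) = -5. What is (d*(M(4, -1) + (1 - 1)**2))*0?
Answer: 0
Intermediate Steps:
(d*(M(4, -1) + (1 - 1)**2))*0 = -6*(-5 + (1 - 1)**2)*0 = -6*(-5 + 0**2)*0 = -6*(-5 + 0)*0 = -6*(-5)*0 = 30*0 = 0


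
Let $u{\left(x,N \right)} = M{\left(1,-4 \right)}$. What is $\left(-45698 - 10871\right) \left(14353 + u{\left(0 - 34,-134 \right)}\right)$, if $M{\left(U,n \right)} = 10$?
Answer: $-812500547$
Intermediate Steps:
$u{\left(x,N \right)} = 10$
$\left(-45698 - 10871\right) \left(14353 + u{\left(0 - 34,-134 \right)}\right) = \left(-45698 - 10871\right) \left(14353 + 10\right) = \left(-56569\right) 14363 = -812500547$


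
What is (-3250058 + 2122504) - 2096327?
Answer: -3223881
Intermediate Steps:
(-3250058 + 2122504) - 2096327 = -1127554 - 2096327 = -3223881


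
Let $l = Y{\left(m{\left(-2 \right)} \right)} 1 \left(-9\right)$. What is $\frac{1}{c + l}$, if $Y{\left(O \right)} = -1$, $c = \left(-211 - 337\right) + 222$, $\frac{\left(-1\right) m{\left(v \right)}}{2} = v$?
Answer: $- \frac{1}{317} \approx -0.0031546$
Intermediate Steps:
$m{\left(v \right)} = - 2 v$
$c = -326$ ($c = -548 + 222 = -326$)
$l = 9$ ($l = \left(-1\right) 1 \left(-9\right) = \left(-1\right) \left(-9\right) = 9$)
$\frac{1}{c + l} = \frac{1}{-326 + 9} = \frac{1}{-317} = - \frac{1}{317}$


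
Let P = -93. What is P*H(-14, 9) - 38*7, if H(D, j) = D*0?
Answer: -266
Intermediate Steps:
H(D, j) = 0
P*H(-14, 9) - 38*7 = -93*0 - 38*7 = 0 - 266 = -266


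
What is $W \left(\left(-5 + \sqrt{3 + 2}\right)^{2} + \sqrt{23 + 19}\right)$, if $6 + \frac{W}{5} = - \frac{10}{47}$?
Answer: $- \frac{43800}{47} - \frac{1460 \sqrt{42}}{47} + \frac{14600 \sqrt{5}}{47} \approx -438.62$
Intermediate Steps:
$W = - \frac{1460}{47}$ ($W = -30 + 5 \left(- \frac{10}{47}\right) = -30 - \frac{50}{47} = - \frac{1460}{47} \approx -31.064$)
$W \left(\left(-5 + \sqrt{3 + 2}\right)^{2} + \sqrt{23 + 19}\right) = - \frac{1460 \left(\left(-5 + \sqrt{3 + 2}\right)^{2} + \sqrt{23 + 19}\right)}{47} = - \frac{1460 \left(\left(-5 + \sqrt{5}\right)^{2} + \sqrt{42}\right)}{47} = - \frac{1460 \left(\sqrt{42} + \left(-5 + \sqrt{5}\right)^{2}\right)}{47} = - \frac{1460 \sqrt{42}}{47} - \frac{1460 \left(-5 + \sqrt{5}\right)^{2}}{47}$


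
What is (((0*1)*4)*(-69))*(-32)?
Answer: 0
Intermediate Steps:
(((0*1)*4)*(-69))*(-32) = ((0*4)*(-69))*(-32) = (0*(-69))*(-32) = 0*(-32) = 0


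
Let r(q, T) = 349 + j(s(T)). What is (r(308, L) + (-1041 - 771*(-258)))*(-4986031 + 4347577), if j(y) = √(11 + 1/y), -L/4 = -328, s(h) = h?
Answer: -126558182604 - 319227*√1183506/164 ≈ -1.2656e+11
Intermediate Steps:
L = 1312 (L = -4*(-328) = 1312)
r(q, T) = 349 + √(11 + 1/T)
(r(308, L) + (-1041 - 771*(-258)))*(-4986031 + 4347577) = ((349 + √(11 + 1/1312)) + (-1041 - 771*(-258)))*(-4986031 + 4347577) = ((349 + √(11 + 1/1312)) + (-1041 + 198918))*(-638454) = ((349 + √(14433/1312)) + 197877)*(-638454) = ((349 + √1183506/328) + 197877)*(-638454) = (198226 + √1183506/328)*(-638454) = -126558182604 - 319227*√1183506/164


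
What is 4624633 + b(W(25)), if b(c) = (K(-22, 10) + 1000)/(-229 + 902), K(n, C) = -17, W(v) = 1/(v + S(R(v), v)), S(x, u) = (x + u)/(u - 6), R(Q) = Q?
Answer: 3112378992/673 ≈ 4.6246e+6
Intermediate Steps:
S(x, u) = (u + x)/(-6 + u)
W(v) = 1/(v + 2*v/(-6 + v)) (W(v) = 1/(v + (v + v)/(-6 + v)) = 1/(v + (2*v)/(-6 + v)) = 1/(v + 2*v/(-6 + v)))
b(c) = 983/673 (b(c) = (-17 + 1000)/(-229 + 902) = 983/673)
4624633 + b(W(25)) = 4624633 + 983/673 = 3112378992/673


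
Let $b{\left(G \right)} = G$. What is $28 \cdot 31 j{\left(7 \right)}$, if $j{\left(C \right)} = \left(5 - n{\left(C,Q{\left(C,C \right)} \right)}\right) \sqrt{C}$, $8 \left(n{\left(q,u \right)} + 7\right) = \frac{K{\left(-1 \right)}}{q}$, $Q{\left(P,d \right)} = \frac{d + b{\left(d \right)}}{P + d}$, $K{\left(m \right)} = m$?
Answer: $\frac{20863 \sqrt{7}}{2} \approx 27599.0$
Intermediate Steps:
$Q{\left(P,d \right)} = \frac{2 d}{P + d}$ ($Q{\left(P,d \right)} = \frac{d + d}{P + d} = \frac{2 d}{P + d}$)
$n{\left(q,u \right)} = -7 - \frac{1}{8 q}$ ($n{\left(q,u \right)} = -7 + \frac{\left(-1\right) \frac{1}{q}}{8} = -7 - \frac{1}{8 q}$)
$j{\left(C \right)} = \sqrt{C} \left(12 + \frac{1}{8 C}\right)$ ($j{\left(C \right)} = \left(5 - \left(-7 - \frac{1}{8 C}\right)\right) \sqrt{C} = \left(5 + \left(7 + \frac{1}{8 C}\right)\right) \sqrt{C} = \left(12 + \frac{1}{8 C}\right) \sqrt{C} = \sqrt{C} \left(12 + \frac{1}{8 C}\right)$)
$28 \cdot 31 j{\left(7 \right)} = 28 \cdot 31 \frac{1 + 96 \cdot 7}{8 \sqrt{7}} = 868 \frac{\frac{\sqrt{7}}{7} \left(1 + 672\right)}{8} = 868 \cdot \frac{1}{8} \frac{\sqrt{7}}{7} \cdot 673 = 868 \frac{673 \sqrt{7}}{56} = \frac{20863 \sqrt{7}}{2}$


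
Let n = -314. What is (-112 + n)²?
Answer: 181476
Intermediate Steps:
(-112 + n)² = (-112 - 314)² = (-426)² = 181476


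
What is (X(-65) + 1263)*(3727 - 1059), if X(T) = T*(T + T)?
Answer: 25914284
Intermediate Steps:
X(T) = 2*T² (X(T) = T*(2*T) = 2*T²)
(X(-65) + 1263)*(3727 - 1059) = (2*(-65)² + 1263)*(3727 - 1059) = (2*4225 + 1263)*2668 = (8450 + 1263)*2668 = 9713*2668 = 25914284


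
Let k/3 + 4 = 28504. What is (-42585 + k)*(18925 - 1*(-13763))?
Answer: 1402805520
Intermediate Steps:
k = 85500 (k = -12 + 3*28504 = -12 + 85512 = 85500)
(-42585 + k)*(18925 - 1*(-13763)) = (-42585 + 85500)*(18925 - 1*(-13763)) = 42915*(18925 + 13763) = 42915*32688 = 1402805520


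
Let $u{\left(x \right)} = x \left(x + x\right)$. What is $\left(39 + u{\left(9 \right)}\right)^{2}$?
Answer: $40401$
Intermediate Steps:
$u{\left(x \right)} = 2 x^{2}$ ($u{\left(x \right)} = x 2 x = 2 x^{2}$)
$\left(39 + u{\left(9 \right)}\right)^{2} = \left(39 + 2 \cdot 9^{2}\right)^{2} = \left(39 + 2 \cdot 81\right)^{2} = \left(39 + 162\right)^{2} = 201^{2} = 40401$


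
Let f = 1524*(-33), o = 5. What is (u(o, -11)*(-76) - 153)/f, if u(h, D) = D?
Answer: -683/50292 ≈ -0.013581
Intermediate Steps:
f = -50292
(u(o, -11)*(-76) - 153)/f = (-11*(-76) - 153)/(-50292) = (836 - 153)*(-1/50292) = 683*(-1/50292) = -683/50292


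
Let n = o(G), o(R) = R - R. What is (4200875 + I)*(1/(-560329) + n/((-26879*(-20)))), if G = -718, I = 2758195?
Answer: -6959070/560329 ≈ -12.420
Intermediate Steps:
o(R) = 0
n = 0
(4200875 + I)*(1/(-560329) + n/((-26879*(-20)))) = (4200875 + 2758195)*(1/(-560329) + 0/((-26879*(-20)))) = 6959070*(-1/560329 + 0/537580) = 6959070*(-1/560329 + 0*(1/537580)) = 6959070*(-1/560329 + 0) = 6959070*(-1/560329) = -6959070/560329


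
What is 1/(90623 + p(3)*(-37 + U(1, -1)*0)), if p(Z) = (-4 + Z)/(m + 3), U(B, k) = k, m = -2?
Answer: 1/90660 ≈ 1.1030e-5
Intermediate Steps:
p(Z) = -4 + Z (p(Z) = (-4 + Z)/(-2 + 3) = (-4 + Z)/1 = (-4 + Z)*1 = -4 + Z)
1/(90623 + p(3)*(-37 + U(1, -1)*0)) = 1/(90623 + (-4 + 3)*(-37 - 1*0)) = 1/(90623 - (-37 + 0)) = 1/(90623 - 1*(-37)) = 1/(90623 + 37) = 1/90660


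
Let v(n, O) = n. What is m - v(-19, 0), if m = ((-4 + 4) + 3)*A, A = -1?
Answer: 16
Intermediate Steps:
m = -3 (m = ((-4 + 4) + 3)*(-1) = (0 + 3)*(-1) = 3*(-1) = -3)
m - v(-19, 0) = -3 - 1*(-19) = -3 + 19 = 16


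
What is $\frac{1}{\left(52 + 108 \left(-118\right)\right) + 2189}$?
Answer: $- \frac{1}{10503} \approx -9.5211 \cdot 10^{-5}$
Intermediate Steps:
$\frac{1}{\left(52 + 108 \left(-118\right)\right) + 2189} = \frac{1}{\left(52 - 12744\right) + 2189} = \frac{1}{-12692 + 2189} = \frac{1}{-10503} = - \frac{1}{10503}$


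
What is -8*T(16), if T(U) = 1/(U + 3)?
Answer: -8/19 ≈ -0.42105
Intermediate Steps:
T(U) = 1/(3 + U)
-8*T(16) = -8/(3 + 16) = -8/19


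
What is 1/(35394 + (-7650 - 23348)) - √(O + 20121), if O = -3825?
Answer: 1/4396 - 2*√4074 ≈ -127.66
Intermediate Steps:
1/(35394 + (-7650 - 23348)) - √(O + 20121) = 1/(35394 + (-7650 - 23348)) - √(-3825 + 20121) = 1/(35394 - 30998) - √16296 = 1/4396 - 2*√4074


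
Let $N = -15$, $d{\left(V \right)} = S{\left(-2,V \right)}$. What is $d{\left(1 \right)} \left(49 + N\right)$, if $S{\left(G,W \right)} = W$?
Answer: $34$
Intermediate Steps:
$d{\left(V \right)} = V$
$d{\left(1 \right)} \left(49 + N\right) = 1 \left(49 - 15\right) = 1 \cdot 34 = 34$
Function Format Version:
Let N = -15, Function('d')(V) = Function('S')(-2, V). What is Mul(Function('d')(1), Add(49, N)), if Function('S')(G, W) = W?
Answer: 34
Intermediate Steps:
Function('d')(V) = V
Mul(Function('d')(1), Add(49, N)) = Mul(1, Add(49, -15)) = Mul(1, 34) = 34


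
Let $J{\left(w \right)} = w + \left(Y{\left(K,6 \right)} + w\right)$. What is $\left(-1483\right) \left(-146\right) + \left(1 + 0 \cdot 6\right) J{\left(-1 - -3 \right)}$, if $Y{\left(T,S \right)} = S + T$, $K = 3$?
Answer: $216531$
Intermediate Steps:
$J{\left(w \right)} = 9 + 2 w$ ($J{\left(w \right)} = w + \left(\left(6 + 3\right) + w\right) = w + \left(9 + w\right) = 9 + 2 w$)
$\left(-1483\right) \left(-146\right) + \left(1 + 0 \cdot 6\right) J{\left(-1 - -3 \right)} = \left(-1483\right) \left(-146\right) + \left(1 + 0 \cdot 6\right) \left(9 + 2 \left(-1 - -3\right)\right) = 216518 + \left(1 + 0\right) \left(9 + 2 \left(-1 + 3\right)\right) = 216518 + 1 \left(9 + 2 \cdot 2\right) = 216518 + 1 \left(9 + 4\right) = 216518 + 1 \cdot 13 = 216518 + 13 = 216531$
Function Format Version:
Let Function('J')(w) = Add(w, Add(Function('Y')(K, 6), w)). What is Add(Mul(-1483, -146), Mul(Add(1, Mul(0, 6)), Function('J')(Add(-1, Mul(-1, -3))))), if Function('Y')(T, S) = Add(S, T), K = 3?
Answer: 216531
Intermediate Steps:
Function('J')(w) = Add(9, Mul(2, w)) (Function('J')(w) = Add(w, Add(Add(6, 3), w)) = Add(w, Add(9, w)) = Add(9, Mul(2, w)))
Add(Mul(-1483, -146), Mul(Add(1, Mul(0, 6)), Function('J')(Add(-1, Mul(-1, -3))))) = Add(Mul(-1483, -146), Mul(Add(1, Mul(0, 6)), Add(9, Mul(2, Add(-1, Mul(-1, -3)))))) = Add(216518, Mul(Add(1, 0), Add(9, Mul(2, Add(-1, 3))))) = Add(216518, Mul(1, Add(9, Mul(2, 2)))) = Add(216518, Mul(1, Add(9, 4))) = Add(216518, Mul(1, 13)) = Add(216518, 13) = 216531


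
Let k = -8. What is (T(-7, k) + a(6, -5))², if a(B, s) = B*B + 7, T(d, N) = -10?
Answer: 1089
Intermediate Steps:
a(B, s) = 7 + B² (a(B, s) = B² + 7 = 7 + B²)
(T(-7, k) + a(6, -5))² = (-10 + (7 + 6²))² = (-10 + (7 + 36))² = (-10 + 43)² = 33² = 1089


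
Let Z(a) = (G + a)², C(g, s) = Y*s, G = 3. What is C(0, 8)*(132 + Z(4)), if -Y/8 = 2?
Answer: -23168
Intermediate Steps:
Y = -16 (Y = -8*2 = -16)
C(g, s) = -16*s
Z(a) = (3 + a)²
C(0, 8)*(132 + Z(4)) = (-16*8)*(132 + (3 + 4)²) = -128*(132 + 7²) = -128*(132 + 49) = -128*181 = -23168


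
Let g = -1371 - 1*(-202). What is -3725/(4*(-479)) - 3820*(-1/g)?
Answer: -2964595/2239804 ≈ -1.3236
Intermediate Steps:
g = -1169 (g = -1371 + 202 = -1169)
-3725/(4*(-479)) - 3820*(-1/g) = -3725/(4*(-479)) - 3820/((-1*(-1169))) = -3725/(-1916) - 3820/1169 = -3725*(-1/1916) - 3820*1/1169 = 3725/1916 - 3820/1169 = -2964595/2239804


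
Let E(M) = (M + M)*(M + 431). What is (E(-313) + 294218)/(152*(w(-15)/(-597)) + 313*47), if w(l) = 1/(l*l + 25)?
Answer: 16443618750/1097808299 ≈ 14.979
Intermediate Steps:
w(l) = 1/(25 + l²) (w(l) = 1/(l² + 25) = 1/(25 + l²))
E(M) = 2*M*(431 + M) (E(M) = (2*M)*(431 + M) = 2*M*(431 + M))
(E(-313) + 294218)/(152*(w(-15)/(-597)) + 313*47) = (2*(-313)*(431 - 313) + 294218)/(152*(1/((25 + (-15)²)*(-597))) + 313*47) = (2*(-313)*118 + 294218)/(152*(-1/597/(25 + 225)) + 14711) = (-73868 + 294218)/(152*(-1/597/250) + 14711) = 220350/(152*((1/250)*(-1/597)) + 14711) = 220350/(152*(-1/149250) + 14711) = 220350/(-76/74625 + 14711) = 220350/(1097808299/74625) = 220350*(74625/1097808299) = 16443618750/1097808299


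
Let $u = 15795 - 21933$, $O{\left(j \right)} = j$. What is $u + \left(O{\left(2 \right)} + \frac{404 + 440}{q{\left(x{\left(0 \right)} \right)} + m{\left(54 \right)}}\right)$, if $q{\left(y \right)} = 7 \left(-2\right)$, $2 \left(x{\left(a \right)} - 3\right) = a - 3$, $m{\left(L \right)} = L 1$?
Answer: $- \frac{61149}{10} \approx -6114.9$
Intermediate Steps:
$m{\left(L \right)} = L$
$x{\left(a \right)} = \frac{3}{2} + \frac{a}{2}$ ($x{\left(a \right)} = 3 + \frac{a - 3}{2} = 3 + \frac{-3 + a}{2} = 3 + \left(- \frac{3}{2} + \frac{a}{2}\right) = \frac{3}{2} + \frac{a}{2}$)
$q{\left(y \right)} = -14$
$u = -6138$
$u + \left(O{\left(2 \right)} + \frac{404 + 440}{q{\left(x{\left(0 \right)} \right)} + m{\left(54 \right)}}\right) = -6138 + \left(2 + \frac{404 + 440}{-14 + 54}\right) = -6138 + \left(2 + \frac{844}{40}\right) = -6138 + \left(2 + 844 \cdot \frac{1}{40}\right) = -6138 + \left(2 + \frac{211}{10}\right) = -6138 + \frac{231}{10} = - \frac{61149}{10}$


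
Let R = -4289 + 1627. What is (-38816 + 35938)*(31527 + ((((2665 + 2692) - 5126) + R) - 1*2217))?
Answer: -77357762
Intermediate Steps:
R = -2662
(-38816 + 35938)*(31527 + ((((2665 + 2692) - 5126) + R) - 1*2217)) = (-38816 + 35938)*(31527 + ((((2665 + 2692) - 5126) - 2662) - 1*2217)) = -2878*(31527 + (((5357 - 5126) - 2662) - 2217)) = -2878*(31527 + ((231 - 2662) - 2217)) = -2878*(31527 + (-2431 - 2217)) = -2878*(31527 - 4648) = -2878*26879 = -77357762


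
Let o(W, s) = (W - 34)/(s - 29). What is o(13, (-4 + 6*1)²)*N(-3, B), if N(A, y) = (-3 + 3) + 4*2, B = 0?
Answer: 168/25 ≈ 6.7200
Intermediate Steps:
N(A, y) = 8 (N(A, y) = 0 + 8 = 8)
o(W, s) = (-34 + W)/(-29 + s)
o(13, (-4 + 6*1)²)*N(-3, B) = ((-34 + 13)/(-29 + (-4 + 6*1)²))*8 = (-21/(-29 + (-4 + 6)²))*8 = (-21/(-29 + 2²))*8 = (-21/(-29 + 4))*8 = (-21/(-25))*8 = -1/25*(-21)*8 = (21/25)*8 = 168/25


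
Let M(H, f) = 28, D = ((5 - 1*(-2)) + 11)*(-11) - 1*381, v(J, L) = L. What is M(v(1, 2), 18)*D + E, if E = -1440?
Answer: -17652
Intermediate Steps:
D = -579 (D = ((5 + 2) + 11)*(-11) - 381 = (7 + 11)*(-11) - 381 = 18*(-11) - 381 = -198 - 381 = -579)
M(v(1, 2), 18)*D + E = 28*(-579) - 1440 = -16212 - 1440 = -17652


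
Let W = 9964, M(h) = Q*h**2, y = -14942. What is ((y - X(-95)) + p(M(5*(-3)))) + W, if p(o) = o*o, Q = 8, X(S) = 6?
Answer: 3235016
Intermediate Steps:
M(h) = 8*h**2
p(o) = o**2
((y - X(-95)) + p(M(5*(-3)))) + W = ((-14942 - 1*6) + (8*(5*(-3))**2)**2) + 9964 = ((-14942 - 6) + (8*(-15)**2)**2) + 9964 = (-14948 + (8*225)**2) + 9964 = (-14948 + 1800**2) + 9964 = (-14948 + 3240000) + 9964 = 3225052 + 9964 = 3235016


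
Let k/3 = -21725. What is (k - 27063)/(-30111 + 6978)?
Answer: 30746/7711 ≈ 3.9873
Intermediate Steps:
k = -65175 (k = 3*(-21725) = -65175)
(k - 27063)/(-30111 + 6978) = (-65175 - 27063)/(-30111 + 6978) = -92238/(-23133) = -92238*(-1/23133) = 30746/7711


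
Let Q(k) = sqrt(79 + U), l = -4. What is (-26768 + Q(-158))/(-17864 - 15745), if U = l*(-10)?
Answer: 26768/33609 - sqrt(119)/33609 ≈ 0.79613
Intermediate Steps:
U = 40 (U = -4*(-10) = 40)
Q(k) = sqrt(119) (Q(k) = sqrt(79 + 40) = sqrt(119))
(-26768 + Q(-158))/(-17864 - 15745) = (-26768 + sqrt(119))/(-17864 - 15745) = (-26768 + sqrt(119))/(-33609) = (-26768 + sqrt(119))*(-1/33609) = 26768/33609 - sqrt(119)/33609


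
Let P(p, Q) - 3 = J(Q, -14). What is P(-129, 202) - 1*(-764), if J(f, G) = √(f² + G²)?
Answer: 767 + 10*√410 ≈ 969.48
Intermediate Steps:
J(f, G) = √(G² + f²)
P(p, Q) = 3 + √(196 + Q²) (P(p, Q) = 3 + √((-14)² + Q²) = 3 + √(196 + Q²))
P(-129, 202) - 1*(-764) = (3 + √(196 + 202²)) - 1*(-764) = (3 + √(196 + 40804)) + 764 = (3 + √41000) + 764 = (3 + 10*√410) + 764 = 767 + 10*√410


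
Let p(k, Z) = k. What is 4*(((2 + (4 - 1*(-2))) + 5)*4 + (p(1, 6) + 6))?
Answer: 236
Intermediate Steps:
4*(((2 + (4 - 1*(-2))) + 5)*4 + (p(1, 6) + 6)) = 4*(((2 + (4 - 1*(-2))) + 5)*4 + (1 + 6)) = 4*(((2 + (4 + 2)) + 5)*4 + 7) = 4*(((2 + 6) + 5)*4 + 7) = 4*((8 + 5)*4 + 7) = 4*(13*4 + 7) = 4*(52 + 7) = 4*59 = 236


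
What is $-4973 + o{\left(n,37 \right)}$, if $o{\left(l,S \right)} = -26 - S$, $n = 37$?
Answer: $-5036$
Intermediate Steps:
$-4973 + o{\left(n,37 \right)} = -4973 - 63 = -5036$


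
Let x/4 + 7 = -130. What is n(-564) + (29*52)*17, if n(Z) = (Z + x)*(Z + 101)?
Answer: 540492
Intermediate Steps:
x = -548 (x = -28 + 4*(-130) = -28 - 520 = -548)
n(Z) = (-548 + Z)*(101 + Z) (n(Z) = (Z - 548)*(Z + 101) = (-548 + Z)*(101 + Z))
n(-564) + (29*52)*17 = (-55348 + (-564)**2 - 447*(-564)) + (29*52)*17 = (-55348 + 318096 + 252108) + 1508*17 = 514856 + 25636 = 540492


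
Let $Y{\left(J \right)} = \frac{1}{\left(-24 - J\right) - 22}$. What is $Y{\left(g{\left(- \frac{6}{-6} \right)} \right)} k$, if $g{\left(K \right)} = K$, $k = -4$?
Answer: $\frac{4}{47} \approx 0.085106$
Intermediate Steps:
$Y{\left(J \right)} = \frac{1}{-46 - J}$
$Y{\left(g{\left(- \frac{6}{-6} \right)} \right)} k = - \frac{1}{46 - \frac{6}{-6}} \left(-4\right) = - \frac{1}{46 - -1} \left(-4\right) = - \frac{1}{46 + 1} \left(-4\right) = - \frac{1}{47} \left(-4\right) = \left(-1\right) \frac{1}{47} \left(-4\right) = \left(- \frac{1}{47}\right) \left(-4\right) = \frac{4}{47}$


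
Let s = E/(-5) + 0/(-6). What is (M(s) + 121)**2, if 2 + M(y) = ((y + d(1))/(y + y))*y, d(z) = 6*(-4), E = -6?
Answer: 289444/25 ≈ 11578.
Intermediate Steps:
d(z) = -24
s = 6/5 (s = -6/(-5) + 0/(-6) = -6*(-1/5) + 0*(-1/6) = 6/5 + 0 = 6/5 ≈ 1.2000)
M(y) = -14 + y/2 (M(y) = -2 + ((y - 24)/(y + y))*y = -2 + ((-24 + y)/((2*y)))*y = -2 + ((-24 + y)*(1/(2*y)))*y = -2 + ((-24 + y)/(2*y))*y = -2 + (-12 + y/2) = -14 + y/2)
(M(s) + 121)**2 = ((-14 + (1/2)*(6/5)) + 121)**2 = ((-14 + 3/5) + 121)**2 = (-67/5 + 121)**2 = (538/5)**2 = 289444/25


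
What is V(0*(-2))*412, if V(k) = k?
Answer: 0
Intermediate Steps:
V(0*(-2))*412 = (0*(-2))*412 = 0*412 = 0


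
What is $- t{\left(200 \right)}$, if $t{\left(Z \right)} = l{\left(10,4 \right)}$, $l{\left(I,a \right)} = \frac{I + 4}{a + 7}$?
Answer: $- \frac{14}{11} \approx -1.2727$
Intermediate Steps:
$l{\left(I,a \right)} = \frac{4 + I}{7 + a}$
$t{\left(Z \right)} = \frac{14}{11}$ ($t{\left(Z \right)} = \frac{4 + 10}{7 + 4} = \frac{1}{11} \cdot 14 = \frac{14}{11}$)
$- t{\left(200 \right)} = \left(-1\right) \frac{14}{11} = - \frac{14}{11}$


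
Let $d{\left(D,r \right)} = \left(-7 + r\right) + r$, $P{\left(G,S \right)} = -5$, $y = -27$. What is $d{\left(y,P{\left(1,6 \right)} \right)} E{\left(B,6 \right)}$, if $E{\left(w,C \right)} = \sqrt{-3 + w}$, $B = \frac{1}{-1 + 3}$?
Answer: $- \frac{17 i \sqrt{10}}{2} \approx - 26.879 i$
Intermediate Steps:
$B = \frac{1}{2} \approx 0.5$
$d{\left(D,r \right)} = -7 + 2 r$
$d{\left(y,P{\left(1,6 \right)} \right)} E{\left(B,6 \right)} = \left(-7 + 2 \left(-5\right)\right) \sqrt{-3 + \frac{1}{2}} = \left(-7 - 10\right) \sqrt{- \frac{5}{2}} = - 17 \frac{i \sqrt{10}}{2} = - \frac{17 i \sqrt{10}}{2}$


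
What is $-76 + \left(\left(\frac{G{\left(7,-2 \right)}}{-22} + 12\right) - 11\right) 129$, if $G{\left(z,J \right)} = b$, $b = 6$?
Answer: $\frac{196}{11} \approx 17.818$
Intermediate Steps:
$G{\left(z,J \right)} = 6$
$-76 + \left(\left(\frac{G{\left(7,-2 \right)}}{-22} + 12\right) - 11\right) 129 = -76 + \left(\left(\frac{6}{-22} + 12\right) - 11\right) 129 = -76 + \left(\left(6 \left(- \frac{1}{22}\right) + 12\right) - 11\right) 129 = -76 + \left(\left(- \frac{3}{11} + 12\right) - 11\right) 129 = -76 + \left(\frac{129}{11} - 11\right) 129 = -76 + \frac{8}{11} \cdot 129 = -76 + \frac{1032}{11} = \frac{196}{11}$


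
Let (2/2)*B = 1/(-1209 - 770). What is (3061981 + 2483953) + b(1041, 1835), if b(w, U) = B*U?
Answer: 10975401551/1979 ≈ 5.5459e+6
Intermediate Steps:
B = -1/1979 (B = 1/(-1209 - 770) = 1/(-1979) = -1/1979 ≈ -0.00050531)
b(w, U) = -U/1979
(3061981 + 2483953) + b(1041, 1835) = (3061981 + 2483953) - 1/1979*1835 = 5545934 - 1835/1979 = 10975401551/1979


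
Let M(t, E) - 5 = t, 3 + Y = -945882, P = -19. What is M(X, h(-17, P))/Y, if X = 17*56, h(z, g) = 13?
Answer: -319/315295 ≈ -0.0010118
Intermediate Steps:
Y = -945885 (Y = -3 - 945882 = -945885)
X = 952
M(t, E) = 5 + t
M(X, h(-17, P))/Y = (5 + 952)/(-945885) = 957*(-1/945885) = -319/315295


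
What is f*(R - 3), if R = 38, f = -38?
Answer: -1330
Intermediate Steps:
f*(R - 3) = -38*(38 - 3) = -38*35 = -1330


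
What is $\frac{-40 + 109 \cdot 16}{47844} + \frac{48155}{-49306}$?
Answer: $- \frac{184992533}{196583022} \approx -0.94104$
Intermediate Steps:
$\frac{-40 + 109 \cdot 16}{47844} + \frac{48155}{-49306} = \left(-40 + 1744\right) \frac{1}{47844} + 48155 \left(- \frac{1}{49306}\right) = 1704 \cdot \frac{1}{47844} - \frac{48155}{49306} = \frac{142}{3987} - \frac{48155}{49306} = - \frac{184992533}{196583022}$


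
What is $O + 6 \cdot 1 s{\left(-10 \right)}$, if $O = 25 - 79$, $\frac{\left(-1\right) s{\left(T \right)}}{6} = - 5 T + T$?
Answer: $-1494$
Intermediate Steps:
$s{\left(T \right)} = 24 T$ ($s{\left(T \right)} = - 6 \left(- 5 T + T\right) = - 6 \left(- 4 T\right) = 24 T$)
$O = -54$
$O + 6 \cdot 1 s{\left(-10 \right)} = -54 + 6 \cdot 1 \cdot 24 \left(-10\right) = -54 + 6 \left(-240\right) = -54 - 1440 = -1494$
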